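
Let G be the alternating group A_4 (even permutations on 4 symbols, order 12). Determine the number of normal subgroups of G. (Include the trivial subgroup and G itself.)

G has 10 subgroups. Checking conjugation-invariance by order — order 1: 1/1 normal; order 2: 0/3 normal; order 3: 0/4 normal; order 4: 1/1 normal; order 12: 1/1 normal.
Total normal subgroups: 3.

3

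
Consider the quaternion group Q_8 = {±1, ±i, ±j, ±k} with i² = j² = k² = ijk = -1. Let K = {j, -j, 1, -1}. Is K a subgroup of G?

Yes

|K| = 4 divides |G| = 8, consistent with Lagrange.
K contains the identity, every element's inverse is in K, and K is closed under ·: it is a subgroup.
In fact K = ⟨j⟩.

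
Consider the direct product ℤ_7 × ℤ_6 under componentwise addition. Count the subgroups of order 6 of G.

|G| = 42 and 6 | 42, so subgroups of order 6 are possible by Lagrange.
The subgroups of order 6 are: {(0,0), (0,1), (0,2), (0,3), (0,4), (0,5)}.
So G has 1 subgroup of order 6.

1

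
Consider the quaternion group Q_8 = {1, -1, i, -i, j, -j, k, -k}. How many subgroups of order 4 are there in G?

3

|G| = 8 and 4 | 8, so subgroups of order 4 are possible by Lagrange.
The subgroups of order 4 are: {1, -1, i, -i}; {1, -1, j, -j}; {1, -1, k, -k}.
So G has 3 subgroups of order 4.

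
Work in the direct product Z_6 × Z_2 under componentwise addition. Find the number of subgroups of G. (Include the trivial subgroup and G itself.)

10

|G| = 12, so by Lagrange every subgroup order divides 12. Divisors: 1, 2, 3, 4, 6, 12.
Subgroups by order — order 1: 1; order 2: 3; order 3: 1; order 4: 1; order 6: 3; order 12: 1.
Total: 1 + 3 + 1 + 1 + 3 + 1 = 10.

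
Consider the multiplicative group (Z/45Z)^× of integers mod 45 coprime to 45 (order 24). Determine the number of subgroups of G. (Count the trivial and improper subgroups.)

|G| = 24, so by Lagrange every subgroup order divides 24. Divisors: 1, 2, 3, 4, 6, 8, 12, 24.
Subgroups by order — order 1: 1; order 2: 3; order 3: 1; order 4: 3; order 6: 3; order 8: 1; order 12: 3; order 24: 1.
Total: 1 + 3 + 1 + 3 + 3 + 1 + 3 + 1 = 16.

16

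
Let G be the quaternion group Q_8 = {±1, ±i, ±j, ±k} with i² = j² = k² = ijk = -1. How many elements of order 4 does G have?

The elements of order 4 are: i, -i, j, -j, k, -k.
That's 6.

6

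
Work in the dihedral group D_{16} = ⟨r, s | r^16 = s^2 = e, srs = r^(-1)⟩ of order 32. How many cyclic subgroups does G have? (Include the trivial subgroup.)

Group the elements of G by the cyclic subgroup they generate; each cyclic subgroup of order d accounts for φ(d) elements.
Cyclic subgroups by order — order 1: 1; order 2: 17; order 4: 1; order 8: 1; order 16: 1.
Total: 21.

21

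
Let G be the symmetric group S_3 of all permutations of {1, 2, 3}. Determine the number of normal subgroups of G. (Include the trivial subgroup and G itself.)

3

G has 6 subgroups. Checking conjugation-invariance by order — order 1: 1/1 normal; order 2: 0/3 normal; order 3: 1/1 normal; order 6: 1/1 normal.
Total normal subgroups: 3.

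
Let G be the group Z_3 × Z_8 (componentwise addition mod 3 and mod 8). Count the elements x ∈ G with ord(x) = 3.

An element (a,b) has order lcm(ord(a), ord(b)); count pairs with lcm equal to 3.
Enumerating gives 2 such elements.

2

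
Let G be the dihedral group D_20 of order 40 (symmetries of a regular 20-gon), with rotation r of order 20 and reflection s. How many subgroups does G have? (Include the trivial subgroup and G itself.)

|G| = 40, so by Lagrange every subgroup order divides 40. Divisors: 1, 2, 4, 5, 8, 10, 20, 40.
Subgroups by order — order 1: 1; order 2: 21; order 4: 11; order 5: 1; order 8: 5; order 10: 5; order 20: 3; order 40: 1.
Total: 1 + 21 + 11 + 1 + 5 + 5 + 3 + 1 = 48.

48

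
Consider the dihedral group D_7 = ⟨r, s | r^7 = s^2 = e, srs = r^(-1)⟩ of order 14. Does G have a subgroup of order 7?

Yes

7 | 14. A subgroup of order 7 is {e, r, r^2, r^3, r^4, r^5, r^6}.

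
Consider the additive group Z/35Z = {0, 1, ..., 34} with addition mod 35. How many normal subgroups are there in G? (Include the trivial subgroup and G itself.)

G is abelian, so every subgroup is normal.
G has 4 subgroups in total, hence 4 normal subgroups.

4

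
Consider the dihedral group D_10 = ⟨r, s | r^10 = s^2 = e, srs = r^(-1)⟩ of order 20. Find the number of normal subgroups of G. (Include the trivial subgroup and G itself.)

G has 22 subgroups. Checking conjugation-invariance by order — order 1: 1/1 normal; order 2: 1/11 normal; order 4: 0/5 normal; order 5: 1/1 normal; order 10: 3/3 normal; order 20: 1/1 normal.
Total normal subgroups: 7.

7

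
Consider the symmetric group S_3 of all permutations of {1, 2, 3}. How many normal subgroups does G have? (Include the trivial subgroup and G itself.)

3

G has 6 subgroups. Checking conjugation-invariance by order — order 1: 1/1 normal; order 2: 0/3 normal; order 3: 1/1 normal; order 6: 1/1 normal.
Total normal subgroups: 3.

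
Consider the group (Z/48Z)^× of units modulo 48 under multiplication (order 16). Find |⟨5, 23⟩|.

8

|⟨5⟩| = 4 and |⟨23⟩| = 2, so |H| is a multiple of lcm(4, 2) = 4 and divides |G| = 16.
Closing under the operation: H = {1, 5, 19, 23, 25, 29, 43, 47}, so |H| = 8.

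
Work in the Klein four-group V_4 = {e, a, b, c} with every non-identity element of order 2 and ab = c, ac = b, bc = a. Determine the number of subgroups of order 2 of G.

|G| = 4 and 2 | 4, so subgroups of order 2 are possible by Lagrange.
The subgroups of order 2 are: {e, a}; {e, b}; {e, c}.
So G has 3 subgroups of order 2.

3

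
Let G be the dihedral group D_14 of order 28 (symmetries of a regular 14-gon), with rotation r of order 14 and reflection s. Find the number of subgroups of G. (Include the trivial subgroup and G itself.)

28

|G| = 28, so by Lagrange every subgroup order divides 28. Divisors: 1, 2, 4, 7, 14, 28.
Subgroups by order — order 1: 1; order 2: 15; order 4: 7; order 7: 1; order 14: 3; order 28: 1.
Total: 1 + 15 + 7 + 1 + 3 + 1 = 28.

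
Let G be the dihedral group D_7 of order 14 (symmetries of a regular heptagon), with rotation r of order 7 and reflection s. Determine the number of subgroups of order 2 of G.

|G| = 14 and 2 | 14, so subgroups of order 2 are possible by Lagrange.
The subgroups of order 2 are: {e, r^2s}; {e, r^3s}; {e, r^4s}; {e, r^5s}; … (7 in all).
So G has 7 subgroups of order 2.

7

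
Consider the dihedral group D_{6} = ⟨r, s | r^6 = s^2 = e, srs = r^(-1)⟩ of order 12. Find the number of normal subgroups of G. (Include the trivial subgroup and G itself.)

7

G has 16 subgroups. Checking conjugation-invariance by order — order 1: 1/1 normal; order 2: 1/7 normal; order 3: 1/1 normal; order 4: 0/3 normal; order 6: 3/3 normal; order 12: 1/1 normal.
Total normal subgroups: 7.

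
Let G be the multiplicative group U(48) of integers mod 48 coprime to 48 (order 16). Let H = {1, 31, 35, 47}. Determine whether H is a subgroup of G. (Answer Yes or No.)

No

35 ∈ H but its inverse 11 ∉ H, so H is not a subgroup.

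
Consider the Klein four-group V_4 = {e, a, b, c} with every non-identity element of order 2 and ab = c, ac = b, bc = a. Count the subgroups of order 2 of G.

|G| = 4 and 2 | 4, so subgroups of order 2 are possible by Lagrange.
The subgroups of order 2 are: {e, a}; {e, b}; {e, c}.
So G has 3 subgroups of order 2.

3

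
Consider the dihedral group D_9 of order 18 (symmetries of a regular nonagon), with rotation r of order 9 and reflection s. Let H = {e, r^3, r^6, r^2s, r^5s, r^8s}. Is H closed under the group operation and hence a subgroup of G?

Yes

|H| = 6 divides |G| = 18, consistent with Lagrange.
H contains the identity, every element's inverse is in H, and H is closed under ·: it is a subgroup.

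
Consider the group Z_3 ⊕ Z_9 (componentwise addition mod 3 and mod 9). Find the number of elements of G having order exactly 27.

An element (a,b) has order lcm(ord(a), ord(b)); count pairs with lcm equal to 27.
Enumerating gives 0 such elements.

0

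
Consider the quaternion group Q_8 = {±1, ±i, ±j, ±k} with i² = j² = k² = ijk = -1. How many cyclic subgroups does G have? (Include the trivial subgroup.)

5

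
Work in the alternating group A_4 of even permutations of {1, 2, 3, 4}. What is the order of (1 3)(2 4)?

2

Computing powers of (1 3)(2 4): the smallest k with ((1 3)(2 4))^k = e is k = 2.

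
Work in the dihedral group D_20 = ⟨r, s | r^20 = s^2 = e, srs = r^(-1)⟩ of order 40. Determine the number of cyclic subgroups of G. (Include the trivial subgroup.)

Each element a generates a cyclic subgroup ⟨a⟩; distinct elements may generate the same one (a cyclic group of order d has φ(d) generators).
Cyclic subgroups by order — order 1: 1; order 2: 21; order 4: 1; order 5: 1; order 10: 1; order 20: 1.
Total: 26.

26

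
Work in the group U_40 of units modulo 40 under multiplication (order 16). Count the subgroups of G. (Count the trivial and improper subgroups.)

27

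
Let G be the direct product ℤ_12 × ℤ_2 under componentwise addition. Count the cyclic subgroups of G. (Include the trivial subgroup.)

Each element a generates a cyclic subgroup ⟨a⟩; distinct elements may generate the same one (a cyclic group of order d has φ(d) generators).
Cyclic subgroups by order — order 1: 1; order 2: 3; order 3: 1; order 4: 2; order 6: 3; order 12: 2.
Total: 12.

12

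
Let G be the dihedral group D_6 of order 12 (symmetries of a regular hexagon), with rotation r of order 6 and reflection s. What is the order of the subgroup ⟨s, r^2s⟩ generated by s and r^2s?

6

|⟨s⟩| = 2 and |⟨r^2s⟩| = 2, so |H| is a multiple of lcm(2, 2) = 2 and divides |G| = 12.
Closing under the operation: H = {e, r^2, r^4, s, r^2s, r^4s}, so |H| = 6.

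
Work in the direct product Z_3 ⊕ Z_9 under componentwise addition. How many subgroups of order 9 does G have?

4

|G| = 27 and 9 | 27, so subgroups of order 9 are possible by Lagrange.
The subgroups of order 9 are: {(0,0), (0,1), (0,2), (0,3), (0,4), (0,5), (0,6), (0,7), (0,8)}; {(0,0), (0,3), (0,6), (1,0), (1,3), (1,6), (2,0), (2,3), (2,6)}; {(0,0), (0,3), (0,6), (1,1), (1,4), (1,7), (2,2), (2,5), (2,8)}; {(0,0), (0,3), (0,6), (1,2), (1,5), (1,8), (2,1), (2,4), (2,7)}.
So G has 4 subgroups of order 9.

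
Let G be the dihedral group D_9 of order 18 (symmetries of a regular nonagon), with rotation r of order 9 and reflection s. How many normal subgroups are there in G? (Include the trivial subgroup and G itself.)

G has 16 subgroups. Checking conjugation-invariance by order — order 1: 1/1 normal; order 2: 0/9 normal; order 3: 1/1 normal; order 6: 0/3 normal; order 9: 1/1 normal; order 18: 1/1 normal.
Total normal subgroups: 4.

4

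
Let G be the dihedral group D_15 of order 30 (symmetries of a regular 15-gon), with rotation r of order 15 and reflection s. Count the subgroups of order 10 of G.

3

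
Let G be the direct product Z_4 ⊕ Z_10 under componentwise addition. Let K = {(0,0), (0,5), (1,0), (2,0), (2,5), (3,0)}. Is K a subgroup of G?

|K| = 6 does not divide |G| = 40, so by Lagrange K is not a subgroup.

No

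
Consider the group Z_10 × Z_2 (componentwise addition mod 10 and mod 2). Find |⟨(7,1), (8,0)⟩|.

|⟨(7,1)⟩| = 10 and |⟨(8,0)⟩| = 5, so |H| is a multiple of lcm(10, 5) = 10 and divides |G| = 20.
Closing under the operation: H = {(0,0), (1,1), (2,0), (3,1), (4,0), (5,1), (6,0), (7,1), (8,0), (9,1)}, so |H| = 10.

10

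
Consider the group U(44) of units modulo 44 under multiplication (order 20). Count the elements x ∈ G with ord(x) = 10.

12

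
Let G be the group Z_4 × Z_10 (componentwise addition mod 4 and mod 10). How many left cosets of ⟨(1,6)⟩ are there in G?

2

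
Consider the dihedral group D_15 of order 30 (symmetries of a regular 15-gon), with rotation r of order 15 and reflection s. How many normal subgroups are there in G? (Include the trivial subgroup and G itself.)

G has 28 subgroups. Checking conjugation-invariance by order — order 1: 1/1 normal; order 2: 0/15 normal; order 3: 1/1 normal; order 5: 1/1 normal; order 6: 0/5 normal; order 10: 0/3 normal; order 15: 1/1 normal; order 30: 1/1 normal.
Total normal subgroups: 5.

5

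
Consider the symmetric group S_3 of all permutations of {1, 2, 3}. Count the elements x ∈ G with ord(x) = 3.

2

The elements of order 3 are: (1 2 3), (1 3 2).
That's 2.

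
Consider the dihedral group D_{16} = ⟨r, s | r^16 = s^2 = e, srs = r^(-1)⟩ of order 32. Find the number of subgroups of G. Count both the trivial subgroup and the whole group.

36

|G| = 32, so by Lagrange every subgroup order divides 32. Divisors: 1, 2, 4, 8, 16, 32.
Subgroups by order — order 1: 1; order 2: 17; order 4: 9; order 8: 5; order 16: 3; order 32: 1.
Total: 1 + 17 + 9 + 5 + 3 + 1 = 36.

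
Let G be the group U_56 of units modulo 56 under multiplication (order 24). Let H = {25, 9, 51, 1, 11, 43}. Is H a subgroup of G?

Yes

|H| = 6 divides |G| = 24, consistent with Lagrange.
H contains the identity, every element's inverse is in H, and H is closed under ·: it is a subgroup.
In fact H = ⟨51⟩.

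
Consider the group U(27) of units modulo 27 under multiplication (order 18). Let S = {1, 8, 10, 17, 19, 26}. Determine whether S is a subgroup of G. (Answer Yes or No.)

Yes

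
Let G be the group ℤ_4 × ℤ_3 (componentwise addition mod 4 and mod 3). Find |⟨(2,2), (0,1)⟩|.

6

|⟨(2,2)⟩| = 6 and |⟨(0,1)⟩| = 3, so |H| is a multiple of lcm(6, 3) = 6 and divides |G| = 12.
Closing under the operation: H = {(0,0), (0,1), (0,2), (2,0), (2,1), (2,2)}, so |H| = 6.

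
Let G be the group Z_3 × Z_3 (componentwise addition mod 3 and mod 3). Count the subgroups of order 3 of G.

4

|G| = 9 and 3 | 9, so subgroups of order 3 are possible by Lagrange.
The subgroups of order 3 are: {(0,0), (0,1), (0,2)}; {(0,0), (1,0), (2,0)}; {(0,0), (1,1), (2,2)}; {(0,0), (1,2), (2,1)}.
So G has 4 subgroups of order 3.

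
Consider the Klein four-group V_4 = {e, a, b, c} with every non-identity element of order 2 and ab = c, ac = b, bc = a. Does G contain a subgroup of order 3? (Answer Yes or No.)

No

3 does not divide |G| = 4, so by Lagrange no subgroup of order 3 exists.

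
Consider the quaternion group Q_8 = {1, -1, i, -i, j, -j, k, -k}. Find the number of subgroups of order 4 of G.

|G| = 8 and 4 | 8, so subgroups of order 4 are possible by Lagrange.
The subgroups of order 4 are: {1, -1, i, -i}; {1, -1, j, -j}; {1, -1, k, -k}.
So G has 3 subgroups of order 4.

3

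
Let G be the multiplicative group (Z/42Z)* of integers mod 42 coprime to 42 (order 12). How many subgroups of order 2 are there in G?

3

|G| = 12 and 2 | 12, so subgroups of order 2 are possible by Lagrange.
The subgroups of order 2 are: {1, 13}; {1, 29}; {1, 41}.
So G has 3 subgroups of order 2.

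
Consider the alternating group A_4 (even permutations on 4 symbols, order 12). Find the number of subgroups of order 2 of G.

|G| = 12 and 2 | 12, so subgroups of order 2 are possible by Lagrange.
The subgroups of order 2 are: {e, (1 2)(3 4)}; {e, (1 3)(2 4)}; {e, (1 4)(2 3)}.
So G has 3 subgroups of order 2.

3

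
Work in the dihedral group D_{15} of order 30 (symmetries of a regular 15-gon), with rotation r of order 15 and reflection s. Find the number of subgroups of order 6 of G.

|G| = 30 and 6 | 30, so subgroups of order 6 are possible by Lagrange.
The subgroups of order 6 are: {e, r^5, r^10, s, r^5s, r^10s}; {e, r^5, r^10, rs, r^6s, r^11s}; {e, r^5, r^10, r^2s, r^7s, r^12s}; {e, r^5, r^10, r^3s, r^8s, r^13s}; … (5 in all).
So G has 5 subgroups of order 6.

5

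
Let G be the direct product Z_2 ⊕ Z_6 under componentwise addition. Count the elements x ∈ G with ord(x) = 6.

6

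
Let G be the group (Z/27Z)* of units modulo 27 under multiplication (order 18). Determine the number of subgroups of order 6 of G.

1

|G| = 18 and 6 | 18, so subgroups of order 6 are possible by Lagrange.
The subgroups of order 6 are: {1, 8, 10, 17, 19, 26}.
So G has 1 subgroup of order 6.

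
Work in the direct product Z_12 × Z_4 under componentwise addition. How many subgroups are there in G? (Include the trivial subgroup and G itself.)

|G| = 48, so by Lagrange every subgroup order divides 48. Divisors: 1, 2, 3, 4, 6, 8, 12, 16, 24, 48.
Subgroups by order — order 1: 1; order 2: 3; order 3: 1; order 4: 7; order 6: 3; order 8: 3; order 12: 7; order 16: 1; order 24: 3; order 48: 1.
Total: 1 + 3 + 1 + 7 + 3 + 3 + 7 + 1 + 3 + 1 = 30.

30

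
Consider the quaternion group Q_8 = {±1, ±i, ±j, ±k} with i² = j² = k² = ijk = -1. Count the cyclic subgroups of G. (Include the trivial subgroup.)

A cyclic subgroup of order d is generated by each of its φ(d) elements of order d, so the cyclic subgroups of order d number (#elements of order d)/φ(d).
Cyclic subgroups by order — order 1: 1; order 2: 1; order 4: 3.
Total: 5.

5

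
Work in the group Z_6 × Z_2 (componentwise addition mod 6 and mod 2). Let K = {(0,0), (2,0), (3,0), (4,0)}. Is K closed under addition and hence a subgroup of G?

Closure fails: (4,0) + (3,0) = (1,0) ∉ K. So K is not a subgroup.

No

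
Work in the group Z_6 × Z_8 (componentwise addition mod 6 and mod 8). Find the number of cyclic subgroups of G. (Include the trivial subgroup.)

A cyclic subgroup of order d is generated by each of its φ(d) elements of order d, so the cyclic subgroups of order d number (#elements of order d)/φ(d).
Cyclic subgroups by order — order 1: 1; order 2: 3; order 3: 1; order 4: 2; order 6: 3; order 8: 2; order 12: 2; order 24: 2.
Total: 16.

16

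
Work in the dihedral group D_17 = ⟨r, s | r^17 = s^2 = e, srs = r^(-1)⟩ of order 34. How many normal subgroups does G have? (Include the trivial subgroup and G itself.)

3

G has 20 subgroups. Checking conjugation-invariance by order — order 1: 1/1 normal; order 2: 0/17 normal; order 17: 1/1 normal; order 34: 1/1 normal.
Total normal subgroups: 3.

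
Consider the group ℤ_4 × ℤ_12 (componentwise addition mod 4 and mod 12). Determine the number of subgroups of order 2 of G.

3

|G| = 48 and 2 | 48, so subgroups of order 2 are possible by Lagrange.
The subgroups of order 2 are: {(0,0), (0,6)}; {(0,0), (2,0)}; {(0,0), (2,6)}.
So G has 3 subgroups of order 2.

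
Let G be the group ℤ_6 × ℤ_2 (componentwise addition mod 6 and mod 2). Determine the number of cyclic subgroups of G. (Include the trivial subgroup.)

A cyclic subgroup of order d is generated by each of its φ(d) elements of order d, so the cyclic subgroups of order d number (#elements of order d)/φ(d).
Cyclic subgroups by order — order 1: 1; order 2: 3; order 3: 1; order 6: 3.
Total: 8.

8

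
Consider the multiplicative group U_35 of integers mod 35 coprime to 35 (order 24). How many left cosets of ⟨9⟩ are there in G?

4

|⟨9⟩| = 6 and |G| = 24.
By Lagrange, [G : H] = |G|/|H| = 24/6 = 4.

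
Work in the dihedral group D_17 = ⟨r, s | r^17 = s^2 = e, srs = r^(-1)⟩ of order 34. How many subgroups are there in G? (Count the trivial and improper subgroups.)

20

|G| = 34, so by Lagrange every subgroup order divides 34. Divisors: 1, 2, 17, 34.
Subgroups by order — order 1: 1; order 2: 17; order 17: 1; order 34: 1.
Total: 1 + 17 + 1 + 1 = 20.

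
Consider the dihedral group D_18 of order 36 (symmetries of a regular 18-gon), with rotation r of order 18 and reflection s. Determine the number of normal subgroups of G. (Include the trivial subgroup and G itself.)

9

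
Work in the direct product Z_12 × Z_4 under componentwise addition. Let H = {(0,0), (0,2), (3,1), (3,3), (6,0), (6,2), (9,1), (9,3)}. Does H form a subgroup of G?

|H| = 8 divides |G| = 48, consistent with Lagrange.
H contains the identity, every element's inverse is in H, and H is closed under +: it is a subgroup.

Yes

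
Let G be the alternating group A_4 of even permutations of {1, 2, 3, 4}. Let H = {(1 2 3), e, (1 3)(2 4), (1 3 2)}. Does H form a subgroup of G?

Closure fails: (1 3 2) ∘ (1 3)(2 4) = (1 2 4) ∉ H. So H is not a subgroup.

No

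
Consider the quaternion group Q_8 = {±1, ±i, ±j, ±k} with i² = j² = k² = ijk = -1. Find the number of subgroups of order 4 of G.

3

|G| = 8 and 4 | 8, so subgroups of order 4 are possible by Lagrange.
The subgroups of order 4 are: {1, -1, i, -i}; {1, -1, j, -j}; {1, -1, k, -k}.
So G has 3 subgroups of order 4.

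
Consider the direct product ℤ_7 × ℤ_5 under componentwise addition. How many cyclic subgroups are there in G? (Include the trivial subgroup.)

4

Each element a generates a cyclic subgroup ⟨a⟩; distinct elements may generate the same one (a cyclic group of order d has φ(d) generators).
Cyclic subgroups by order — order 1: 1; order 5: 1; order 7: 1; order 35: 1.
Total: 4.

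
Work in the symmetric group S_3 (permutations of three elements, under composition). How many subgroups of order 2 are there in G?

|G| = 6 and 2 | 6, so subgroups of order 2 are possible by Lagrange.
The subgroups of order 2 are: {e, (1 2)}; {e, (1 3)}; {e, (2 3)}.
So G has 3 subgroups of order 2.

3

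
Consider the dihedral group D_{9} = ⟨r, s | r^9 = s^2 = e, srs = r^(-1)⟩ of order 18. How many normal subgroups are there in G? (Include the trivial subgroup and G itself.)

G has 16 subgroups. Checking conjugation-invariance by order — order 1: 1/1 normal; order 2: 0/9 normal; order 3: 1/1 normal; order 6: 0/3 normal; order 9: 1/1 normal; order 18: 1/1 normal.
Total normal subgroups: 4.

4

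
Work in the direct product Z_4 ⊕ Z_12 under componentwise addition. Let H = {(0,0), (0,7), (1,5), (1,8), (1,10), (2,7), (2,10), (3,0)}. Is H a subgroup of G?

No

(0,7) ∈ H but its inverse (0,5) ∉ H, so H is not a subgroup.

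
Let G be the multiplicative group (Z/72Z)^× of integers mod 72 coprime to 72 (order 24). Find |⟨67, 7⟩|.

|⟨67⟩| = 6 and |⟨7⟩| = 6, so |H| is a multiple of lcm(6, 6) = 6 and divides |G| = 24.
Closing under the operation: H = {1, 7, 13, 19, 25, 31, 37, 43, 49, 55, 61, 67}, so |H| = 12.

12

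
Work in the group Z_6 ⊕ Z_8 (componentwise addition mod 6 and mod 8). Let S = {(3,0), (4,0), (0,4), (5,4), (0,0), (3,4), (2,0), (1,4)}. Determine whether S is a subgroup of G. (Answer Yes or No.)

Closure fails: (4,0) + (0,4) = (4,4) ∉ S. So S is not a subgroup.

No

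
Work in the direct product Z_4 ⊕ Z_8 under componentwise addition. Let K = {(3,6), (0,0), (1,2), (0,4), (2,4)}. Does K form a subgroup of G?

|K| = 5 does not divide |G| = 32, so by Lagrange K is not a subgroup.

No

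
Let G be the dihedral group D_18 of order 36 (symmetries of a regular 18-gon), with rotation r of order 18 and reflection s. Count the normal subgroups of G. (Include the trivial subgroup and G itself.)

9

G has 45 subgroups. Checking conjugation-invariance by order — order 1: 1/1 normal; order 2: 1/19 normal; order 3: 1/1 normal; order 4: 0/9 normal; order 6: 1/7 normal; order 9: 1/1 normal; order 12: 0/3 normal; order 18: 3/3 normal; order 36: 1/1 normal.
Total normal subgroups: 9.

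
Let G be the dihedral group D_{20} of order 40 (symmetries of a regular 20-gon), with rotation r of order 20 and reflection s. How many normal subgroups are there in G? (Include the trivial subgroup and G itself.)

9

G has 48 subgroups. Checking conjugation-invariance by order — order 1: 1/1 normal; order 2: 1/21 normal; order 4: 1/11 normal; order 5: 1/1 normal; order 8: 0/5 normal; order 10: 1/5 normal; order 20: 3/3 normal; order 40: 1/1 normal.
Total normal subgroups: 9.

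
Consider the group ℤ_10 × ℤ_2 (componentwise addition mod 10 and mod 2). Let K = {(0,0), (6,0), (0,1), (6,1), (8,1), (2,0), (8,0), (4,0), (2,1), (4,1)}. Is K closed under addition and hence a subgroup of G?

Yes

|K| = 10 divides |G| = 20, consistent with Lagrange.
K contains the identity, every element's inverse is in K, and K is closed under +: it is a subgroup.
In fact K = ⟨(2,1)⟩.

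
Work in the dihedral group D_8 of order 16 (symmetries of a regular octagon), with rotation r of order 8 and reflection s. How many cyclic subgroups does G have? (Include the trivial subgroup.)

Group the elements of G by the cyclic subgroup they generate; each cyclic subgroup of order d accounts for φ(d) elements.
Cyclic subgroups by order — order 1: 1; order 2: 9; order 4: 1; order 8: 1.
Total: 12.

12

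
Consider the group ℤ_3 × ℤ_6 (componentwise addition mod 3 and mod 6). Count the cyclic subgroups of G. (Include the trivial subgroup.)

Group the elements of G by the cyclic subgroup they generate; each cyclic subgroup of order d accounts for φ(d) elements.
Cyclic subgroups by order — order 1: 1; order 2: 1; order 3: 4; order 6: 4.
Total: 10.

10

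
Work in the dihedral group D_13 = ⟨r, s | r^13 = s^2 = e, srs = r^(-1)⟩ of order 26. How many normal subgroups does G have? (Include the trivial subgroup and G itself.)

G has 16 subgroups. Checking conjugation-invariance by order — order 1: 1/1 normal; order 2: 0/13 normal; order 13: 1/1 normal; order 26: 1/1 normal.
Total normal subgroups: 3.

3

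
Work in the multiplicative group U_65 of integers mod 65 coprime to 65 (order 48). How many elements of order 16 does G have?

No element of G has order 16 (even though 16 | 48).

0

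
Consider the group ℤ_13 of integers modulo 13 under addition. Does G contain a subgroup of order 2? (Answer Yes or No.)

No

2 does not divide |G| = 13, so by Lagrange no subgroup of order 2 exists.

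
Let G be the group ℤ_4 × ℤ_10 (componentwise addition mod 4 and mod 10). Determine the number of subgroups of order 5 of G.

1

|G| = 40 and 5 | 40, so subgroups of order 5 are possible by Lagrange.
The subgroups of order 5 are: {(0,0), (0,2), (0,4), (0,6), (0,8)}.
So G has 1 subgroup of order 5.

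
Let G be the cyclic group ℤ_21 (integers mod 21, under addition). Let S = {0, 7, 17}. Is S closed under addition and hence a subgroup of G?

17 ∈ S but its inverse 4 ∉ S, so S is not a subgroup.

No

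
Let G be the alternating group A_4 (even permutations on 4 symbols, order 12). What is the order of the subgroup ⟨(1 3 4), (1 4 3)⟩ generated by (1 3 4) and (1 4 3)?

3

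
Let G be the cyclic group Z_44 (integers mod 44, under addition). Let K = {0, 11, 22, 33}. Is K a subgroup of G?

|K| = 4 divides |G| = 44, consistent with Lagrange.
K contains the identity, every element's inverse is in K, and K is closed under +: it is a subgroup.
In fact K = ⟨33⟩.

Yes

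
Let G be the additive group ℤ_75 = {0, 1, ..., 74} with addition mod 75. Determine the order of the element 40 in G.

15

In ℤ_75, the order of an element a is n/gcd(a, n).
gcd(40, 75) = 5, so |⟨40⟩| = 75/5 = 15.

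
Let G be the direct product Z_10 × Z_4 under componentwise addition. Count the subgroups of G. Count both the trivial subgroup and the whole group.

|G| = 40, so by Lagrange every subgroup order divides 40. Divisors: 1, 2, 4, 5, 8, 10, 20, 40.
Subgroups by order — order 1: 1; order 2: 3; order 4: 3; order 5: 1; order 8: 1; order 10: 3; order 20: 3; order 40: 1.
Total: 1 + 3 + 3 + 1 + 1 + 3 + 3 + 1 = 16.

16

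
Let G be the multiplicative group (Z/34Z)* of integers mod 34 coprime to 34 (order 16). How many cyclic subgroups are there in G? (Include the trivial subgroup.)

A cyclic subgroup of order d is generated by each of its φ(d) elements of order d, so the cyclic subgroups of order d number (#elements of order d)/φ(d).
Cyclic subgroups by order — order 1: 1; order 2: 1; order 4: 1; order 8: 1; order 16: 1.
Total: 5.

5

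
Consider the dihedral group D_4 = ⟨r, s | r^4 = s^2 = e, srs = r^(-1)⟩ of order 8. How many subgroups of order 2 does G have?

5

|G| = 8 and 2 | 8, so subgroups of order 2 are possible by Lagrange.
The subgroups of order 2 are: {e, r^2}; {e, r^2s}; {e, r^3s}; {e, rs}; … (5 in all).
So G has 5 subgroups of order 2.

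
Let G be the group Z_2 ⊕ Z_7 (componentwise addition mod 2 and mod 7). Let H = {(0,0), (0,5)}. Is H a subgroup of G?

(0,5) ∈ H but its inverse (0,2) ∉ H, so H is not a subgroup.

No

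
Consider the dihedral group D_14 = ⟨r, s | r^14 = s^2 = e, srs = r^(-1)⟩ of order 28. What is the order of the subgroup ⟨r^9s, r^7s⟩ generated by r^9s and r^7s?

14

|⟨r^9s⟩| = 2 and |⟨r^7s⟩| = 2, so |H| is a multiple of lcm(2, 2) = 2 and divides |G| = 28.
Closing under the operation: H = {e, r^2, r^4, r^6, r^8, r^10, r^12, rs, r^3s, r^5s, r^7s, r^9s, r^11s, r^13s}, so |H| = 14.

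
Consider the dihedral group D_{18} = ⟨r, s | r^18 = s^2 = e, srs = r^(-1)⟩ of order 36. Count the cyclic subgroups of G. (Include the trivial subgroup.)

A cyclic subgroup of order d is generated by each of its φ(d) elements of order d, so the cyclic subgroups of order d number (#elements of order d)/φ(d).
Cyclic subgroups by order — order 1: 1; order 2: 19; order 3: 1; order 6: 1; order 9: 1; order 18: 1.
Total: 24.

24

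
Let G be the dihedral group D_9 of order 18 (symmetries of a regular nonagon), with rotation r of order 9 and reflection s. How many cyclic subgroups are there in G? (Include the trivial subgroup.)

Each element a generates a cyclic subgroup ⟨a⟩; distinct elements may generate the same one (a cyclic group of order d has φ(d) generators).
Cyclic subgroups by order — order 1: 1; order 2: 9; order 3: 1; order 9: 1.
Total: 12.

12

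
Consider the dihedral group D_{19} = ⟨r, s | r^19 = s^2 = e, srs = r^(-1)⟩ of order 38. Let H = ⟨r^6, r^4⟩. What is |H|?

19

|⟨r^6⟩| = 19 and |⟨r^4⟩| = 19, so |H| is a multiple of lcm(19, 19) = 19 and divides |G| = 38.
Closing under the operation: H = {e, r, r^2, r^3, r^4, r^5, r^6, r^7, r^8, r^9, r^10, r^11, r^12, r^13, r^14, r^15, r^16, r^17, r^18}, so |H| = 19.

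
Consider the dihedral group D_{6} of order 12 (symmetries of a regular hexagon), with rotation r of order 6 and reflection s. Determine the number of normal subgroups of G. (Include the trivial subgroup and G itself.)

G has 16 subgroups. Checking conjugation-invariance by order — order 1: 1/1 normal; order 2: 1/7 normal; order 3: 1/1 normal; order 4: 0/3 normal; order 6: 3/3 normal; order 12: 1/1 normal.
Total normal subgroups: 7.

7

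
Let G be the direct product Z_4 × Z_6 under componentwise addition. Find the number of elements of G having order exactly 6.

An element (a,b) has order lcm(ord(a), ord(b)); count pairs with lcm equal to 6.
Enumerating gives 6 such elements.

6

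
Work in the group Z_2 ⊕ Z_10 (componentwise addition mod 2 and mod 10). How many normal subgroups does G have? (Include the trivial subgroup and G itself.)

10

G is abelian, so every subgroup is normal.
G has 10 subgroups in total, hence 10 normal subgroups.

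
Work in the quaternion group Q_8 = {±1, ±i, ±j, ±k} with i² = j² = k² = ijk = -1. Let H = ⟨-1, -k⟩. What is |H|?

4

|⟨-1⟩| = 2 and |⟨-k⟩| = 4, so |H| is a multiple of lcm(2, 4) = 4 and divides |G| = 8.
Closing under the operation: H = {1, -1, k, -k}, so |H| = 4.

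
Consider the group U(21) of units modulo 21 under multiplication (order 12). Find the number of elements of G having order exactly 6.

The elements of order 6 are: 2, 5, 10, 11, 17, 19.
That's 6.

6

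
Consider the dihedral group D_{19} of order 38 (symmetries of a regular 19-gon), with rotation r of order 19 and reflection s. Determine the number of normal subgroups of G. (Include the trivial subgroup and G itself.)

G has 22 subgroups. Checking conjugation-invariance by order — order 1: 1/1 normal; order 2: 0/19 normal; order 19: 1/1 normal; order 38: 1/1 normal.
Total normal subgroups: 3.

3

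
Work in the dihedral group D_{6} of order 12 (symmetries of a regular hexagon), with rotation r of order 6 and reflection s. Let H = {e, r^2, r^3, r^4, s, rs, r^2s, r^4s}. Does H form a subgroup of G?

No

|H| = 8 does not divide |G| = 12, so by Lagrange H is not a subgroup.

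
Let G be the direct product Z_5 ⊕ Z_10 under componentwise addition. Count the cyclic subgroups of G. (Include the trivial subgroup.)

Group the elements of G by the cyclic subgroup they generate; each cyclic subgroup of order d accounts for φ(d) elements.
Cyclic subgroups by order — order 1: 1; order 2: 1; order 5: 6; order 10: 6.
Total: 14.

14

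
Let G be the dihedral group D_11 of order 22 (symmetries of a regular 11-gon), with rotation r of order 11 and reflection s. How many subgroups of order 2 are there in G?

|G| = 22 and 2 | 22, so subgroups of order 2 are possible by Lagrange.
The subgroups of order 2 are: {e, r^10s}; {e, r^2s}; {e, r^3s}; {e, r^4s}; … (11 in all).
So G has 11 subgroups of order 2.

11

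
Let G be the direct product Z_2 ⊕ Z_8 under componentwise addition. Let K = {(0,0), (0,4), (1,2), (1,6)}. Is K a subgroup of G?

Yes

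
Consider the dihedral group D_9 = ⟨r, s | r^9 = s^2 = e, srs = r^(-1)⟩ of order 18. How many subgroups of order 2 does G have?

|G| = 18 and 2 | 18, so subgroups of order 2 are possible by Lagrange.
The subgroups of order 2 are: {e, r^2s}; {e, r^3s}; {e, r^4s}; {e, r^5s}; … (9 in all).
So G has 9 subgroups of order 2.

9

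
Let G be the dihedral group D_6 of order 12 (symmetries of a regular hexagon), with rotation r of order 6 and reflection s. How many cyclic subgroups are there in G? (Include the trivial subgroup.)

10

Each element a generates a cyclic subgroup ⟨a⟩; distinct elements may generate the same one (a cyclic group of order d has φ(d) generators).
Cyclic subgroups by order — order 1: 1; order 2: 7; order 3: 1; order 6: 1.
Total: 10.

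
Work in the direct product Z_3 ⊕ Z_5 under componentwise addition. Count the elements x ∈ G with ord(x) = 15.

An element (a,b) has order lcm(ord(a), ord(b)); count pairs with lcm equal to 15.
Enumerating gives 8 such elements.

8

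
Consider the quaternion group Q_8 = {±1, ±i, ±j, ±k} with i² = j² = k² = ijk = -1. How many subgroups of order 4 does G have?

3

|G| = 8 and 4 | 8, so subgroups of order 4 are possible by Lagrange.
The subgroups of order 4 are: {1, -1, i, -i}; {1, -1, j, -j}; {1, -1, k, -k}.
So G has 3 subgroups of order 4.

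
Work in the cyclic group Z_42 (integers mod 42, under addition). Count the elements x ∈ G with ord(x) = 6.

In a cyclic group of order 42, the number of elements of order d (for d | 42) is φ(d).
φ(6) = 2.

2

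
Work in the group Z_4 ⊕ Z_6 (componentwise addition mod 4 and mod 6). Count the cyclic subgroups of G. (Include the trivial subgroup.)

A cyclic subgroup of order d is generated by each of its φ(d) elements of order d, so the cyclic subgroups of order d number (#elements of order d)/φ(d).
Cyclic subgroups by order — order 1: 1; order 2: 3; order 3: 1; order 4: 2; order 6: 3; order 12: 2.
Total: 12.

12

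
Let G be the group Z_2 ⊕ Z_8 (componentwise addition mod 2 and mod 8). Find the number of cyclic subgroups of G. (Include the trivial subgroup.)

8

Each element a generates a cyclic subgroup ⟨a⟩; distinct elements may generate the same one (a cyclic group of order d has φ(d) generators).
Cyclic subgroups by order — order 1: 1; order 2: 3; order 4: 2; order 8: 2.
Total: 8.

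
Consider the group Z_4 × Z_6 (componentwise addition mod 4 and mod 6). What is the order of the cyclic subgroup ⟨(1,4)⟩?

12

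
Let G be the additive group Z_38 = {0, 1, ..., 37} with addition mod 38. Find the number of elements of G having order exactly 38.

In a cyclic group of order 38, the number of elements of order d (for d | 38) is φ(d).
φ(38) = 18.

18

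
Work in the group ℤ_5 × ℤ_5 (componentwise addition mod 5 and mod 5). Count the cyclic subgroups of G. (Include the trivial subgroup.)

7

A cyclic subgroup of order d is generated by each of its φ(d) elements of order d, so the cyclic subgroups of order d number (#elements of order d)/φ(d).
Cyclic subgroups by order — order 1: 1; order 5: 6.
Total: 7.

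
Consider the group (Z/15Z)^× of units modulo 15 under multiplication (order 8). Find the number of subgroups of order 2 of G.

3

|G| = 8 and 2 | 8, so subgroups of order 2 are possible by Lagrange.
The subgroups of order 2 are: {1, 11}; {1, 14}; {1, 4}.
So G has 3 subgroups of order 2.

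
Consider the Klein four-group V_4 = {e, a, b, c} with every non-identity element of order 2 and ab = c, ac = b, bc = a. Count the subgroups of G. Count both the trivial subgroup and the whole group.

|G| = 4, so by Lagrange every subgroup order divides 4. Divisors: 1, 2, 4.
Subgroups by order — order 1: 1; order 2: 3; order 4: 1.
Total: 1 + 3 + 1 = 5.

5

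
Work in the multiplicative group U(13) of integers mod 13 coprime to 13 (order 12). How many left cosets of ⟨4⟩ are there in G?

2

|⟨4⟩| = 6 and |G| = 12.
By Lagrange, [G : H] = |G|/|H| = 12/6 = 2.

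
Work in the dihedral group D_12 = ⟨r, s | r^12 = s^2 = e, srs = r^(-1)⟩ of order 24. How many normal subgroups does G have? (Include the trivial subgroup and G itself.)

G has 34 subgroups. Checking conjugation-invariance by order — order 1: 1/1 normal; order 2: 1/13 normal; order 3: 1/1 normal; order 4: 1/7 normal; order 6: 1/5 normal; order 8: 0/3 normal; order 12: 3/3 normal; order 24: 1/1 normal.
Total normal subgroups: 9.

9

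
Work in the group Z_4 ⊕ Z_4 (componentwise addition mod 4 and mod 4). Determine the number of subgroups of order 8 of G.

3

|G| = 16 and 8 | 16, so subgroups of order 8 are possible by Lagrange.
The subgroups of order 8 are: {(0,0), (0,1), (0,2), (0,3), (2,0), (2,1), (2,2), (2,3)}; {(0,0), (0,2), (1,0), (1,2), (2,0), (2,2), (3,0), (3,2)}; {(0,0), (0,2), (1,1), (1,3), (2,0), (2,2), (3,1), (3,3)}.
So G has 3 subgroups of order 8.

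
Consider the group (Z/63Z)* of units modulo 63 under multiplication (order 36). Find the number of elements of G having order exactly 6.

Enumerating element orders in G gives 24 elements of order 6.

24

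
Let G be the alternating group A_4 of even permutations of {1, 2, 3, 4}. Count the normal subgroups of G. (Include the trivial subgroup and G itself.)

3

G has 10 subgroups. Checking conjugation-invariance by order — order 1: 1/1 normal; order 2: 0/3 normal; order 3: 0/4 normal; order 4: 1/1 normal; order 12: 1/1 normal.
Total normal subgroups: 3.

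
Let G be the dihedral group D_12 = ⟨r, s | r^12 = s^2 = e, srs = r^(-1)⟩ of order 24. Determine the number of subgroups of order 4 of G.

7

|G| = 24 and 4 | 24, so subgroups of order 4 are possible by Lagrange.
The subgroups of order 4 are: {e, r^6, r^4s, r^10s}; {e, r^6, r^5s, r^11s}; {e, r^6, r^2s, r^8s}; {e, r^3, r^6, r^9}; … (7 in all).
So G has 7 subgroups of order 4.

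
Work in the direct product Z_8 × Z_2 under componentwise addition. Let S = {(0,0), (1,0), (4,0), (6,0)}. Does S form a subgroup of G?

(6,0) ∈ S but its inverse (2,0) ∉ S, so S is not a subgroup.

No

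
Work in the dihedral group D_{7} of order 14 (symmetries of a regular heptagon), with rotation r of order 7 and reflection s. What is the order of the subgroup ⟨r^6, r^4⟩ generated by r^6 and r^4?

7

|⟨r^6⟩| = 7 and |⟨r^4⟩| = 7, so |H| is a multiple of lcm(7, 7) = 7 and divides |G| = 14.
Closing under the operation: H = {e, r, r^2, r^3, r^4, r^5, r^6}, so |H| = 7.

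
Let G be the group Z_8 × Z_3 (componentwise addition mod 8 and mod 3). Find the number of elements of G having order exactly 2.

1

An element (a,b) has order lcm(ord(a), ord(b)); count pairs with lcm equal to 2.
Enumerating gives 1 such elements.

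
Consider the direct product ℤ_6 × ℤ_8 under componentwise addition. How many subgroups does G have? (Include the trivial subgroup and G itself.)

22

|G| = 48, so by Lagrange every subgroup order divides 48. Divisors: 1, 2, 3, 4, 6, 8, 12, 16, 24, 48.
Subgroups by order — order 1: 1; order 2: 3; order 3: 1; order 4: 3; order 6: 3; order 8: 3; order 12: 3; order 16: 1; order 24: 3; order 48: 1.
Total: 1 + 3 + 1 + 3 + 3 + 3 + 3 + 1 + 3 + 1 = 22.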